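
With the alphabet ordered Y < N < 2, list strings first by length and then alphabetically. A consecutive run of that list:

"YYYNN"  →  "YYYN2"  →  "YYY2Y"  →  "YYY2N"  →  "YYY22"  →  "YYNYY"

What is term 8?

Advancing 2 positions from YYNYY through YYNYY → YYNYN reaches term 8.

YYNY2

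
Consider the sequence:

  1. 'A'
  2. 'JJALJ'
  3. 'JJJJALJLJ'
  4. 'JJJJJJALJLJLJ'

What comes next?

Every step adds JJ to the front and LJ to the end of the previous string.
Applying this once more to JJJJJJALJLJLJ:

JJJJJJJJALJLJLJLJ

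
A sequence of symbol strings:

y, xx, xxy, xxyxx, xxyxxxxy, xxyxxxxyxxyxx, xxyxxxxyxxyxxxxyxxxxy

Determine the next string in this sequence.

This is a Fibonacci-style word recurrence s(k) = s(k−1)·s(k−2): e.g. xx·y = xxy.
The next term joins xxyxxxxyxxyxxxxyxxxxy and xxyxxxxyxxyxx.

xxyxxxxyxxyxxxxyxxxxyxxyxxxxyxxyxx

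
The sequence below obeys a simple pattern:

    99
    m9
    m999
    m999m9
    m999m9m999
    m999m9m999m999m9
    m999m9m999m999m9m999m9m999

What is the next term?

Each term (from the third on) is the previous term followed by the one before it: term 3 = m9·99 = m999.
Continuing: m999m9m999m999m9m999m9m999 · m999m9m999m999m9 gives term 8.

m999m9m999m999m9m999m9m999m999m9m999m999m9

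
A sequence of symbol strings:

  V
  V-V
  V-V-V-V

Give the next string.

V-V-V-V-V-V-V-V

Each string is two copies of the previous one joined by '-'.
So the next term is two copies of V-V-V-V with '-' between the halves.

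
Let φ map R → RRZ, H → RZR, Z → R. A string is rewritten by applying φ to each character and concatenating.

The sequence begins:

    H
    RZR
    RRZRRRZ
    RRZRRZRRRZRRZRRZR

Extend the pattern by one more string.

Applying the rule to each of the 17 symbols of RRZRRZRRRZRRZRRZR gives the pieces RRZ RRZ R RRZ RRZ R RRZ RRZ RRZ R RRZ RRZ R RRZ RRZ R RRZ, which concatenate to the answer.

RRZRRZRRRZRRZRRRZRRZRRZRRRZRRZRRRZRRZRRRZ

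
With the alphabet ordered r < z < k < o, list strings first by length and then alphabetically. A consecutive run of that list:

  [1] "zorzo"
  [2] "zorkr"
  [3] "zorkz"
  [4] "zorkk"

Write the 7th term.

Continuing the enumeration 3 steps past zorkk: zorkk → zorko → zoror → (answer).

zoroz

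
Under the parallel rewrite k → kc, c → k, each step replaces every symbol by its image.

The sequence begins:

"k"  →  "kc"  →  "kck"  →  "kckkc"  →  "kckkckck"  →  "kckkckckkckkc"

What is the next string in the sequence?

Rewriting the 13 symbols of kckkckckkckkc one by one yields kc k kc kc k kc k kc kc k kc kc k; concatenated:

kckkckckkckkckckkckck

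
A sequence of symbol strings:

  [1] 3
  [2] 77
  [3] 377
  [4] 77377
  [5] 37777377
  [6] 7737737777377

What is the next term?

This is a Fibonacci-style word recurrence s(k) = s(k−2)·s(k−1): e.g. 3·77 = 377.
So term 7 is 37777377·7737737777377.

377773777737737777377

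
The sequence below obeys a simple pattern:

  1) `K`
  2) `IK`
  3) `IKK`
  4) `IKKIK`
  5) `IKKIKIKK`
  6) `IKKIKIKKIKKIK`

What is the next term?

From term 3 onward, concatenate the last term with the second-to-last: IK·K = IKK, IKK·IK = IKKIK, …
The next term joins IKKIKIKKIKKIK and IKKIKIKK.

IKKIKIKKIKKIKIKKIKIKK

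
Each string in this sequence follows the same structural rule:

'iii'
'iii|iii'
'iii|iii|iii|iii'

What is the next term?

iii|iii|iii|iii|iii|iii|iii|iii

Each string is two copies of the previous one joined by '|'.
One more doubling of iii|iii|iii|iii gives the answer.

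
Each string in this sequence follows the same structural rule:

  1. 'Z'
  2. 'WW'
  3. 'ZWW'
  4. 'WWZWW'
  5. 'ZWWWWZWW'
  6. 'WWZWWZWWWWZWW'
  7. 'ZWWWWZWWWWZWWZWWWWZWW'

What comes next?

WWZWWZWWWWZWWZWWWWZWWWWZWWZWWWWZWW

From term 3 onward, concatenate the second-to-last term with the last: Z·WW = ZWW, WW·ZWW = WWZWW, …
Continuing: WWZWWZWWWWZWW · ZWWWWZWWWWZWWZWWWWZWW gives term 8.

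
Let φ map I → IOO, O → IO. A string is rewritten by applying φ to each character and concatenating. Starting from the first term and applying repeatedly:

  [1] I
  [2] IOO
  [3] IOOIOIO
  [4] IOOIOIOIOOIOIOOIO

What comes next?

IOOIOIOIOOIOIOOIOIOOIOIOIOOIOIOOIOIOIOOIO

Applying the rule to each of the 17 symbols of IOOIOIOIOOIOIOOIO gives the pieces IOO IO IO IOO IO IOO IO IOO IO IO IOO IO IOO IO IO IOO IO, which concatenate to the answer.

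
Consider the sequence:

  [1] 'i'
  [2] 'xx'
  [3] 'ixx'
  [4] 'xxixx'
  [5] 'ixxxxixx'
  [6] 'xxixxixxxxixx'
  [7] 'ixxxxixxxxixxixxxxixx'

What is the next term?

Each term (from the third on) is the two preceding terms concatenated in order: term 3 = i·xx = ixx.
The next term joins xxixxixxxxixx and ixxxxixxxxixxixxxxixx.

xxixxixxxxixxixxxxixxxxixxixxxxixx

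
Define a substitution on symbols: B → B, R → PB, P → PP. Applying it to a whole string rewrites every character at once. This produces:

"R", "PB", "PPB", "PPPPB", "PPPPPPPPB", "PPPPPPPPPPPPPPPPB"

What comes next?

Applying the rule to each of the 17 symbols of PPPPPPPPPPPPPPPPB gives the pieces PP PP PP PP PP PP PP PP PP PP PP PP PP PP PP PP B, which concatenate to the answer.

PPPPPPPPPPPPPPPPPPPPPPPPPPPPPPPPB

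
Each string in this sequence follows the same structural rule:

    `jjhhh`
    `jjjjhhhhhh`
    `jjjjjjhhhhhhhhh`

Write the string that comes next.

The n-th term is 2n j's then 3n h's (n = 1, 2, …).
At n = 4 the blocks have lengths 8, 12.

jjjjjjjjhhhhhhhhhhhh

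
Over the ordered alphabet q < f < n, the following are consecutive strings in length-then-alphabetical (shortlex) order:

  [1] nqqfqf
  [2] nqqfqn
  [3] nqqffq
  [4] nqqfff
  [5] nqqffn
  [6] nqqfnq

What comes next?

Treat nqqfnq as a base-3 numeral over the given alphabet and add one, carrying through any trailing n's.

nqqfnf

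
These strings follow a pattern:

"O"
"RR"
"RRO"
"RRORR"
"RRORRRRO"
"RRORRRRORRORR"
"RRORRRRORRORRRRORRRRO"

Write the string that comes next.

RRORRRRORRORRRRORRRRORRORRRRORRORR

Each term (from the third on) is the previous term followed by the one before it: term 3 = RR·O = RRO.
The next term joins RRORRRRORRORRRRORRRRO and RRORRRRORRORR.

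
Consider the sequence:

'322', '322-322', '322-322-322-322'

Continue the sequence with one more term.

Each string is two copies of the previous one joined by '-'.
So the next term is two copies of 322-322-322-322 with '-' between the halves.

322-322-322-322-322-322-322-322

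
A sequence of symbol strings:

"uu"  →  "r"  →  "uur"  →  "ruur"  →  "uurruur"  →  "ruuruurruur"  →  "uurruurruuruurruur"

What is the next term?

Each term (from the third on) is the two preceding terms concatenated in order: term 3 = uu·r = uur.
The next term joins ruuruurruur and uurruurruuruurruur.

ruuruurruuruurruurruuruurruur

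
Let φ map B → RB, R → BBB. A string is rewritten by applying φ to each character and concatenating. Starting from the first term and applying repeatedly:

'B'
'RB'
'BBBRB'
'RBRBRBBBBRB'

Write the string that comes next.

BBBRBBBBRBBBBRBRBRBRBBBBRB

Apply φ to RBRBRBBBBRB symbol by symbol: R→BBB, B→RB, R→BBB, B→RB, R→BBB, B→RB, B→RB, B→RB, B→RB, R→BBB, B→RB; joined: BBB RB BBB RB BBB RB RB RB RB BBB RB.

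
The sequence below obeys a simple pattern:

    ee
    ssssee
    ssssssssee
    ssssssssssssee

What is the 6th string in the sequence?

Each term is the previous one with ssss prepended.
From ssssssssssssee, 2 further steps: ssssssssssssee → ssssssssssssssssee → (answer).

ssssssssssssssssssssee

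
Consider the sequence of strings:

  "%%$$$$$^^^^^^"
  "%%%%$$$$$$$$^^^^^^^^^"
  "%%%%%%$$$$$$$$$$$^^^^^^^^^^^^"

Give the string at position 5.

The n-th term is 2n %'s then 3n+2 $'s then 3n+3 ^'s (n = 1, 2, …).
Setting n = 5 gives 10, 17, 18 characters in each block.

%%%%%%%%%%$$$$$$$$$$$$$$$$$^^^^^^^^^^^^^^^^^^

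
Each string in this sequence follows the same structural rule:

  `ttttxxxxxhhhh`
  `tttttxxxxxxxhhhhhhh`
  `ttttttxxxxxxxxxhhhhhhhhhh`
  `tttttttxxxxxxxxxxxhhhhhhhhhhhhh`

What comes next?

Term n consists of n+3 t's, followed by 2n+3 x's, followed by 3n+1 h's (n = 1, 2, …).
For the next term, n = 5, so the run lengths are 8, 13, 16.

ttttttttxxxxxxxxxxxxxhhhhhhhhhhhhhhhh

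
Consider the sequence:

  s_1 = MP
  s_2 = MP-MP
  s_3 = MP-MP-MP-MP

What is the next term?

Every step duplicates the string with '-' between the halves.
Doubling MP-MP-MP-MP with '-' between the halves:

MP-MP-MP-MP-MP-MP-MP-MP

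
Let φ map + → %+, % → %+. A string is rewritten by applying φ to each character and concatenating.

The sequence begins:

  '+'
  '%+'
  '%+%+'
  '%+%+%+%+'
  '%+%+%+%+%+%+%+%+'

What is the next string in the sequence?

Applying the rule to each of the 16 symbols of %+%+%+%+%+%+%+%+ gives the pieces %+ %+ %+ %+ %+ %+ %+ %+ %+ %+ %+ %+ %+ %+ %+ %+, which concatenate to the answer.

%+%+%+%+%+%+%+%+%+%+%+%+%+%+%+%+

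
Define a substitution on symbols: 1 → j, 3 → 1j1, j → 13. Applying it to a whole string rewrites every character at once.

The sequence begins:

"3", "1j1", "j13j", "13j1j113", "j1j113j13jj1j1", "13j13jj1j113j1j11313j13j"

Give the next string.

j1j113j1j11313j13jj1j113j13jj1j1j1j113j1j113

φ(13j13jj1j113j1j11313j13j) expands symbol-by-symbol to j 1j1 13 j 1j1 13 13 j 13 j j 1j1 13 j 13 j j 1j1 j 1j1 13 j 1j1 13; joining the 24 pieces gives the next term.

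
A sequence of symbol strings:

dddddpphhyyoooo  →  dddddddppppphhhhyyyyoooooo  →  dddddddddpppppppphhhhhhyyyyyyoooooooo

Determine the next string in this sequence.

dddddddddddppppppppppphhhhhhhhyyyyyyyyoooooooooo

Reading off run lengths: d runs 5, 7, 9; p runs 2, 5, 8; h runs 2, 4, 6; y runs 2, 4, 6; o runs 4, 6, 8 — each is linear in n (n = 1, 2, …).
Setting n = 4 gives 11, 11, 8, 8, 10 characters in each block.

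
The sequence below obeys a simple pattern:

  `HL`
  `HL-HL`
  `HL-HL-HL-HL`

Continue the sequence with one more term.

Each string is two copies of the previous one joined by '-'.
Doubling HL-HL-HL-HL with '-' between the halves:

HL-HL-HL-HL-HL-HL-HL-HL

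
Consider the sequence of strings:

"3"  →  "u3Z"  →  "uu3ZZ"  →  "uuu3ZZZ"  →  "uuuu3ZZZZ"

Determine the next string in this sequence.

uuuuu3ZZZZZ

Each term wraps the previous one in u on the left and Z on the right.
One more step from uuuu3ZZZZ gives the answer.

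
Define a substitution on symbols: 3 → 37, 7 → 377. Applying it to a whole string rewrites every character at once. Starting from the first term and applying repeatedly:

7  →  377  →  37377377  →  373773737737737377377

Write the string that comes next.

Rewriting the 21 symbols of 373773737737737377377 one by one yields 37 377 37 377 377 37 377 37 377 377 37 377 377 37 377 37 377 377 37 377 377; concatenated:

3737737377377373773737737737377377373773737737737377377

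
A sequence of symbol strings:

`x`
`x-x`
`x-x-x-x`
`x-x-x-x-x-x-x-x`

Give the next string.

Each string is two copies of the previous one joined by '-'.
Doubling x-x-x-x-x-x-x-x with '-' between the halves:

x-x-x-x-x-x-x-x-x-x-x-x-x-x-x-x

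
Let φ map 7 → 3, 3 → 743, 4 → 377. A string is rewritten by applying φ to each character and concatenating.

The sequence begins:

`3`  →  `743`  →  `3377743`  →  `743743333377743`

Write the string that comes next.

33777433377743743743743743333377743

Applying the rule to each of the 15 symbols of 743743333377743 gives the pieces 3 377 743 3 377 743 743 743 743 743 3 3 3 377 743, which concatenate to the answer.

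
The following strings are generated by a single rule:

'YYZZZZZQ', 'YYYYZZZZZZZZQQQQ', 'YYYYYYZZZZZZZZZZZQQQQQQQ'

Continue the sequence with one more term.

Reading off run lengths: Y runs 2, 4, 6; Z runs 5, 8, 11; Q runs 1, 4, 7 — each is linear in n (n = 1, 2, …).
At n = 4 the blocks have lengths 8, 14, 10.

YYYYYYYYZZZZZZZZZZZZZZQQQQQQQQQQ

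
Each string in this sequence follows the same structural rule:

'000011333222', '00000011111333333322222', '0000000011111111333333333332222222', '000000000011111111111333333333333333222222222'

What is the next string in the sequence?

Reading off run lengths: 0 runs 4, 6, 8, 10; 1 runs 2, 5, 8, 11; 3 runs 3, 7, 11, 15; 2 runs 3, 5, 7, 9 — each is linear in n (n = 1, 2, …).
For the next term, n = 5, so the run lengths are 12, 14, 19, 11.

00000000000011111111111111333333333333333333322222222222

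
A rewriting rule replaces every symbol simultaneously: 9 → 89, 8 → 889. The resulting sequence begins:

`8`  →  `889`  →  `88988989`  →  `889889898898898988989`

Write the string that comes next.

Applying the rule to each of the 21 symbols of 889889898898898988989 gives the pieces 889 889 89 889 889 89 889 89 889 889 89 889 889 89 889 89 889 889 89 889 89, which concatenate to the answer.

8898898988988989889898898898988988989889898898898988989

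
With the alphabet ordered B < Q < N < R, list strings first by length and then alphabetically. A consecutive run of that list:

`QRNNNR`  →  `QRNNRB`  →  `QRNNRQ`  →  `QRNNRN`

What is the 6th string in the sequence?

Advancing 2 positions from QRNNRN through QRNNRN → QRNNRR reaches term 6.

QRNRBB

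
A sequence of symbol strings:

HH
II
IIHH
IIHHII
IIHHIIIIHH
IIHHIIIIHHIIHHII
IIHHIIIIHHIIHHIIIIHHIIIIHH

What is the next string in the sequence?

IIHHIIIIHHIIHHIIIIHHIIIIHHIIHHIIIIHHIIHHII

From term 3 onward, concatenate the last term with the second-to-last: II·HH = IIHH, IIHH·II = IIHHII, …
The next term joins IIHHIIIIHHIIHHIIIIHHIIIIHH and IIHHIIIIHHIIHHII.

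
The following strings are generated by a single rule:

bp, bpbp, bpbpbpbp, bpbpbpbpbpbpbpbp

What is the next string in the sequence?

Each string is two copies of the previous one concatenated.
So the next term is two copies of bpbpbpbpbpbpbpbp.

bpbpbpbpbpbpbpbpbpbpbpbpbpbpbpbp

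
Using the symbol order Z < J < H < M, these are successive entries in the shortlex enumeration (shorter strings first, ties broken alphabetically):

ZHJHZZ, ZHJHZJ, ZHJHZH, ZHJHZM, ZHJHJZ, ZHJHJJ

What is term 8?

ZHJHJM

Advancing 2 positions from ZHJHJJ through ZHJHJJ → ZHJHJH reaches term 8.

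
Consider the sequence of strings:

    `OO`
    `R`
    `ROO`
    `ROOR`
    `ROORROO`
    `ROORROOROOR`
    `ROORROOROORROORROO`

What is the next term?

Each term (from the third on) is the previous term followed by the one before it: term 3 = R·OO = ROO.
So term 8 is ROORROOROORROORROO·ROORROOROOR.

ROORROOROORROORROOROORROOROOR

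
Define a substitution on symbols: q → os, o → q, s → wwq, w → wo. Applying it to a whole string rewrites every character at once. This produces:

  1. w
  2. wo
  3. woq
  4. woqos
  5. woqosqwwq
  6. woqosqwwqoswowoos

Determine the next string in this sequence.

φ(woqosqwwqoswowoos) expands symbol-by-symbol to wo q os q wwq os wo wo os q wwq wo q wo q q wwq; joining the 17 pieces gives the next term.

woqosqwwqoswowoosqwwqwoqwoqqwwq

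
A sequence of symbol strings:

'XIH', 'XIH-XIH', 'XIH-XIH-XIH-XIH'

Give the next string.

XIH-XIH-XIH-XIH-XIH-XIH-XIH-XIH

Every step duplicates the string with '-' between the halves.
One more doubling of XIH-XIH-XIH-XIH gives the answer.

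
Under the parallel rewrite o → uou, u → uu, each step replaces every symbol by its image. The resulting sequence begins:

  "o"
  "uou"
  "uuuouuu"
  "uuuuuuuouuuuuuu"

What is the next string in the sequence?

φ(uuuuuuuouuuuuuu) expands symbol-by-symbol to uu uu uu uu uu uu uu uou uu uu uu uu uu uu uu; joining the 15 pieces gives the next term.

uuuuuuuuuuuuuuuouuuuuuuuuuuuuuu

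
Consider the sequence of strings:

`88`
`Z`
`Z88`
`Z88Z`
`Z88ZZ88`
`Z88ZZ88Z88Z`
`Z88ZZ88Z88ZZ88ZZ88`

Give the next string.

Each term (from the third on) is the previous term followed by the one before it: term 3 = Z·88 = Z88.
So term 8 is Z88ZZ88Z88ZZ88ZZ88·Z88ZZ88Z88Z.

Z88ZZ88Z88ZZ88ZZ88Z88ZZ88Z88Z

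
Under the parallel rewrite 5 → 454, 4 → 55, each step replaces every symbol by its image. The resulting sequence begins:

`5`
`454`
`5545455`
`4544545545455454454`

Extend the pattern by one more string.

φ(4544545545455454454) expands symbol-by-symbol to 55 454 55 55 454 55 454 454 55 454 55 454 454 55 454 55 55 454 55; joining the 19 pieces gives the next term.

55454555545455454454554545545445455454555545455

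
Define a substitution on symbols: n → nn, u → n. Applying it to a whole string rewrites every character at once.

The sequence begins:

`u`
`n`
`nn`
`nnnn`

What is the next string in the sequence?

nnnnnnnn

Apply φ to nnnn symbol by symbol: n→nn, n→nn, n→nn, n→nn; joined: nn nn nn nn.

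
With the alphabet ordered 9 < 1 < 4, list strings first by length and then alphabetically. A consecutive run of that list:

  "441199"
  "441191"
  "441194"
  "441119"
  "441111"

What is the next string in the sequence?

441114

The successor of 441111 increments the rightmost position that isn't already 4 and resets every position after it to 9.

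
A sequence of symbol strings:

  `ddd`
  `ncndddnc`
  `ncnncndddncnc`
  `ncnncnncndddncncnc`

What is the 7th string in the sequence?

ncnncnncnncnncnncndddncncncncncnc

s(k+1) = ncn·s(k)·nc, so each term gains ncn as a prefix and nc as a suffix.
From ncnncnncndddncncnc, 3 further steps: ncnncnncndddncncnc → ncnncnncnncndddncncncnc → ncnncnncnncnncndddncncncncnc → (answer).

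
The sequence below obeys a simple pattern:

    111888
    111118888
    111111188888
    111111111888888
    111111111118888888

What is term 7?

111111111111111888888888

Each string has the form 1^{2n+1} 8^{n+2} (n = 1, 2, …).
Setting n = 7 gives 15, 9 characters in each block.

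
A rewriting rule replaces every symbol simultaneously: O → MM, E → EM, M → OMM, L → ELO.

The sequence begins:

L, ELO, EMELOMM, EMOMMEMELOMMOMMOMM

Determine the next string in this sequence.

Replace each of the 18 characters of EMOMMEMELOMMOMMOMM in place — EM OMM MM OMM OMM EM OMM EM ELO MM OMM OMM MM OMM OMM MM OMM OMM — and concatenate.

EMOMMMMOMMOMMEMOMMEMELOMMOMMOMMMMOMMOMMMMOMMOMM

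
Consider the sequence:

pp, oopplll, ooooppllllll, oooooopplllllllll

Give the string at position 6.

oooooooooopplllllllllllllll

s(k+1) = oo·s(k)·lll, so each term gains oo as a prefix and lll as a suffix.
From oooooopplllllllll, 2 further steps: oooooopplllllllll → ooooooooppllllllllllll → (answer).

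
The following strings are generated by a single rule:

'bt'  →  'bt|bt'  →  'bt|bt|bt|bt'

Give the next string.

Each string is two copies of the previous one joined by '|'.
Doubling bt|bt|bt|bt with '|' between the halves:

bt|bt|bt|bt|bt|bt|bt|bt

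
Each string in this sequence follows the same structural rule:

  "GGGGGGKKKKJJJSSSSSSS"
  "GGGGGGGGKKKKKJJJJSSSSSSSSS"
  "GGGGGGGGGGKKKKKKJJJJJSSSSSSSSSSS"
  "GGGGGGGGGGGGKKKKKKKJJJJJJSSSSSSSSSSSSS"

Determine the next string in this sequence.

GGGGGGGGGGGGGGKKKKKKKKJJJJJJJSSSSSSSSSSSSSSS

Term n consists of 2n+2 G's, followed by n+2 K's, followed by n+1 J's, followed by 2n+3 S's, where the shown terms are n = 2, 3, 4, 5.
For the next term, n = 6, so the run lengths are 14, 8, 7, 15.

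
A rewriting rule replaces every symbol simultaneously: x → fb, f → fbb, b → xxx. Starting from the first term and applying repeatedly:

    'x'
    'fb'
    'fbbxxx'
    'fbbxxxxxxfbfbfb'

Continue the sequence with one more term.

Rewriting the 15 symbols of fbbxxxxxxfbfbfb one by one yields fbb xxx xxx fb fb fb fb fb fb fbb xxx fbb xxx fbb xxx; concatenated:

fbbxxxxxxfbfbfbfbfbfbfbbxxxfbbxxxfbbxxx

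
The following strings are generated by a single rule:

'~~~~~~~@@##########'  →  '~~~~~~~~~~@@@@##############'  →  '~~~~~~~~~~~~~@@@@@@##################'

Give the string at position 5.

Each string has the form ~^{3n+1} @^{2n-2} #^{4n+2}, where the shown terms are n = 2, 3, 4.
Setting n = 6 gives 19, 10, 26 characters in each block.

~~~~~~~~~~~~~~~~~~~@@@@@@@@@@##########################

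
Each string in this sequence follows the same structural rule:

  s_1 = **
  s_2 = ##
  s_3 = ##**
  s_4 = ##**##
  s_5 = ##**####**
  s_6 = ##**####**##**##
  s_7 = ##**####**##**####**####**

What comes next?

This is a Fibonacci-style word recurrence s(k) = s(k−1)·s(k−2): e.g. ##·** = ##**.
So term 8 is ##**####**##**####**####**·##**####**##**##.

##**####**##**####**####**##**####**##**##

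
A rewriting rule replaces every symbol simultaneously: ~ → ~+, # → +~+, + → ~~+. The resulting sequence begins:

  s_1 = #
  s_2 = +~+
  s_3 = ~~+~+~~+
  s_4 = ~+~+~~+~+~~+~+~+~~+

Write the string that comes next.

~+~~+~+~~+~+~+~~+~+~~+~+~+~~+~+~~+~+~~+~+~+~~+

Applying the rule to each of the 19 symbols of ~+~+~~+~+~~+~+~+~~+ gives the pieces ~+ ~~+ ~+ ~~+ ~+ ~+ ~~+ ~+ ~~+ ~+ ~+ ~~+ ~+ ~~+ ~+ ~~+ ~+ ~+ ~~+, which concatenate to the answer.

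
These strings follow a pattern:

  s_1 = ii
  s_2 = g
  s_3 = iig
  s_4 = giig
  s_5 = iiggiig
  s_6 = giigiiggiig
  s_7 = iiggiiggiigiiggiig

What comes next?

giigiiggiigiiggiiggiigiiggiig

This is a Fibonacci-style word recurrence s(k) = s(k−2)·s(k−1): e.g. ii·g = iig.
The next term joins giigiiggiig and iiggiiggiigiiggiig.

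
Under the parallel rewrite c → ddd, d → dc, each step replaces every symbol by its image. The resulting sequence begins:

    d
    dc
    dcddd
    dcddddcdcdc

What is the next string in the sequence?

Rewriting each symbol of dcddddcdcdc: d→dc, c→ddd, d→dc, d→dc, d→dc, d→dc, c→ddd, d→dc, c→ddd, d→dc, c→ddd, which concatenates to dc ddd dc dc dc dc ddd dc ddd dc ddd.

dcddddcdcdcdcddddcddddcddd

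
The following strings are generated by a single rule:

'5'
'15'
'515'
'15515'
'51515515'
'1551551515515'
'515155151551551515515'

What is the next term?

Each term (from the third on) is the two preceding terms concatenated in order: term 3 = 5·15 = 515.
So term 8 is 1551551515515·515155151551551515515.

1551551515515515155151551551515515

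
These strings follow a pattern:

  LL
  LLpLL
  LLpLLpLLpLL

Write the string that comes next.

s(k+1) = s(k)·p·s(k) — each term doubles the last with 'p' between the halves.
So the next term is two copies of LLpLLpLLpLL with 'p' between the halves.

LLpLLpLLpLLpLLpLLpLLpLL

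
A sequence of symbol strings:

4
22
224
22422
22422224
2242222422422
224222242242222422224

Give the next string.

2242222422422224222242242222422422

Each term (from the third on) is the previous term followed by the one before it: term 3 = 22·4 = 224.
The next term joins 224222242242222422224 and 2242222422422.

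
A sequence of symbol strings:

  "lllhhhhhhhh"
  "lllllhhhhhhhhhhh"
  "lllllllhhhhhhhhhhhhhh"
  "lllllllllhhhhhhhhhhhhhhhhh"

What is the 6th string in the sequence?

Reading off run lengths: l runs 3, 5, 7, 9; h runs 8, 11, 14, 17 — each is linear in n, where the shown terms are n = 2, 3, 4, 5.
At n = 7 the blocks have lengths 13, 23.

lllllllllllllhhhhhhhhhhhhhhhhhhhhhhh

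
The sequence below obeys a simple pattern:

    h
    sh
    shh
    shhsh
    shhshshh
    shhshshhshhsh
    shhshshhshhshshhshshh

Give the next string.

From term 3 onward, concatenate the last term with the second-to-last: sh·h = shh, shh·sh = shhsh, …
So term 8 is shhshshhshhshshhshshh·shhshshhshhsh.

shhshshhshhshshhshshhshhshshhshhsh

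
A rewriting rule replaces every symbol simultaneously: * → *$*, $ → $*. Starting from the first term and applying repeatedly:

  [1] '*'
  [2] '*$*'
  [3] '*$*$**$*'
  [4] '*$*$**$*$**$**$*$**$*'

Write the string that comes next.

Replace each of the 21 characters of *$*$**$*$**$**$*$**$* in place — *$* $* *$* $* *$* *$* $* *$* $* *$* *$* $* *$* *$* $* *$* $* *$* *$* $* *$* — and concatenate.

*$*$**$*$**$**$*$**$*$**$**$*$**$**$*$**$*$**$**$*$**$*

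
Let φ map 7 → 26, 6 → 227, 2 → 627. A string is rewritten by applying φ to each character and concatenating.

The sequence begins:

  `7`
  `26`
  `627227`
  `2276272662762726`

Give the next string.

62762726227627266272272276272622762726627227

Replace each of the 16 characters of 2276272662762726 in place — 627 627 26 227 627 26 627 227 227 627 26 227 627 26 627 227 — and concatenate.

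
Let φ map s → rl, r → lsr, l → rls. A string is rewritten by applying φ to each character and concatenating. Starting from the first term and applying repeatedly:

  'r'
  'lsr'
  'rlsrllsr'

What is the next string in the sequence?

Expanding rlsrllsr: r→lsr, l→rls, s→rl, r→lsr, l→rls, l→rls, s→rl, r→lsr. Concatenated: lsr rls rl lsr rls rls rl lsr.

lsrrlsrllsrrlsrlsrllsr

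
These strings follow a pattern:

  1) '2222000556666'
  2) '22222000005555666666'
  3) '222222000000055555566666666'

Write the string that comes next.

2222222000000000555555556666666666

Reading off run lengths: 2 runs 4, 5, 6; 0 runs 3, 5, 7; 5 runs 2, 4, 6; 6 runs 4, 6, 8 — each is linear in n, where the shown terms are n = 2, 3, 4.
At n = 5 the blocks have lengths 7, 9, 8, 10.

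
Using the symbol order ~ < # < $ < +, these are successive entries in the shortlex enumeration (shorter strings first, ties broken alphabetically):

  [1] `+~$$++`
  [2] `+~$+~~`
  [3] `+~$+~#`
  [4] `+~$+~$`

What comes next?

+~$+~+

Find the rightmost character of +~$+~$ below +, bump it to the next letter, and reset everything to its right to ~.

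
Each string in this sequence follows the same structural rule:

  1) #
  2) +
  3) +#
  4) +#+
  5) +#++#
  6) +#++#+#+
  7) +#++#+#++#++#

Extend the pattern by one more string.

+#++#+#++#++#+#++#+#+

Each term (from the third on) is the previous term followed by the one before it: term 3 = +·# = +#.
So term 8 is +#++#+#++#++#·+#++#+#+.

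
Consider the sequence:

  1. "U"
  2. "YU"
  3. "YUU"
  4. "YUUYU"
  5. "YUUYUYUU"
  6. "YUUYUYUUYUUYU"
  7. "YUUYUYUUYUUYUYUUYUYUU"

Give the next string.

YUUYUYUUYUUYUYUUYUYUUYUUYUYUUYUUYU

This is a Fibonacci-style word recurrence s(k) = s(k−1)·s(k−2): e.g. YU·U = YUU.
The next term joins YUUYUYUUYUUYUYUUYUYUU and YUUYUYUUYUUYU.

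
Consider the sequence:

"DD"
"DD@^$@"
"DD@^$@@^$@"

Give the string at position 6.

DD@^$@@^$@@^$@@^$@@^$@

The strings grow by a fixed suffix @^$@ each time.
From DD@^$@@^$@, 3 further steps: DD@^$@@^$@ → DD@^$@@^$@@^$@ → DD@^$@@^$@@^$@@^$@ → (answer).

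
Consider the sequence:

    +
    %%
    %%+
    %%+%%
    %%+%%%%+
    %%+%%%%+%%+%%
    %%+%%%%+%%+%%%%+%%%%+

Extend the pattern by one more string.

%%+%%%%+%%+%%%%+%%%%+%%+%%%%+%%+%%

This is a Fibonacci-style word recurrence s(k) = s(k−1)·s(k−2): e.g. %%·+ = %%+.
So term 8 is %%+%%%%+%%+%%%%+%%%%+·%%+%%%%+%%+%%.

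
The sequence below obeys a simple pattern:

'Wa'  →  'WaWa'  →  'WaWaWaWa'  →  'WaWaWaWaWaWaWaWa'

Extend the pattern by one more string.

WaWaWaWaWaWaWaWaWaWaWaWaWaWaWaWa

s(k+1) = s(k)·s(k) — each term doubles the last.
So the next term is two copies of WaWaWaWaWaWaWaWa.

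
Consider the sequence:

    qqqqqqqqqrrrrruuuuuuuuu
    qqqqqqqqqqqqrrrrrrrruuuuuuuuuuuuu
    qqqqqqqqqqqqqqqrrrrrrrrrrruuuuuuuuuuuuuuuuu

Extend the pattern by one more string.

qqqqqqqqqqqqqqqqqqrrrrrrrrrrrrrruuuuuuuuuuuuuuuuuuuuu

Term n consists of 3n+3 q's, followed by 3n-1 r's, followed by 4n+1 u's, where the shown terms are n = 2, 3, 4.
Setting n = 5 gives 18, 14, 21 characters in each block.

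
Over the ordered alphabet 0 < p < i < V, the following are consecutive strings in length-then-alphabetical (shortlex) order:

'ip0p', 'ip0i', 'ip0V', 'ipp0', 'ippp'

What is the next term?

ippi

Find the rightmost character of ippp below V, bump it to the next letter, and reset everything to its right to 0.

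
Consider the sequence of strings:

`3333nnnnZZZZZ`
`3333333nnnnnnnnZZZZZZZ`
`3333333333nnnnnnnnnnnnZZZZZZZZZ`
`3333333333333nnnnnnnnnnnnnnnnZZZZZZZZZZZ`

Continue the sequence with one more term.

Each string has the form 3^{3n+1} n^{4n} Z^{2n+3} (n = 1, 2, …).
Setting n = 5 gives 16, 20, 13 characters in each block.

3333333333333333nnnnnnnnnnnnnnnnnnnnZZZZZZZZZZZZZ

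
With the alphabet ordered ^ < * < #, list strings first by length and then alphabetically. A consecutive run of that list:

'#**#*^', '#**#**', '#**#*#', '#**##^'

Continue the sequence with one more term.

#**##*

Treat #**##^ as a base-3 numeral over the given alphabet and add one, carrying through any trailing #'s.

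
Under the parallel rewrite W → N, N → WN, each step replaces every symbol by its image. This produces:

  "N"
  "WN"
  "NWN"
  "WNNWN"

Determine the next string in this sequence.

Apply φ to WNNWN symbol by symbol: W→N, N→WN, N→WN, W→N, N→WN; joined: N WN WN N WN.

NWNWNNWN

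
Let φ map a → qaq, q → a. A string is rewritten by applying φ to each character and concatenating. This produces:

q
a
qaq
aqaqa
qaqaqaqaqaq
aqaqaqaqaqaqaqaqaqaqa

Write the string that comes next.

φ(aqaqaqaqaqaqaqaqaqaqa) expands symbol-by-symbol to qaq a qaq a qaq a qaq a qaq a qaq a qaq a qaq a qaq a qaq a qaq; joining the 21 pieces gives the next term.

qaqaqaqaqaqaqaqaqaqaqaqaqaqaqaqaqaqaqaqaqaq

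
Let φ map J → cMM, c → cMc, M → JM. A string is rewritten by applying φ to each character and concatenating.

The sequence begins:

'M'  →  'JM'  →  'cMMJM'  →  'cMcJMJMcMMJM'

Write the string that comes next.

cMcJMcMccMMJMcMMJMcMcJMJMcMMJM

Rewriting each symbol of cMcJMJMcMMJM: c→cMc, M→JM, c→cMc, J→cMM, M→JM, J→cMM, M→JM, c→cMc, M→JM, M→JM, J→cMM, M→JM, which concatenates to cMc JM cMc cMM JM cMM JM cMc JM JM cMM JM.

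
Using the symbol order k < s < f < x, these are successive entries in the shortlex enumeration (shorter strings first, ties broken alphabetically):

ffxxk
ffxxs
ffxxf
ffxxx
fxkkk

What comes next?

fxkks

Treat fxkkk as a base-4 numeral over the given alphabet and add one, carrying through any trailing x's.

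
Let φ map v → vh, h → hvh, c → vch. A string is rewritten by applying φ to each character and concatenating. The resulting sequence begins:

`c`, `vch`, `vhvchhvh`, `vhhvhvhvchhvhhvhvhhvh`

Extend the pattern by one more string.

φ(vhhvhvhvchhvhhvhvhhvh) expands symbol-by-symbol to vh hvh hvh vh hvh vh hvh vh vch hvh hvh vh hvh hvh vh hvh vh hvh hvh vh hvh; joining the 21 pieces gives the next term.

vhhvhhvhvhhvhvhhvhvhvchhvhhvhvhhvhhvhvhhvhvhhvhhvhvhhvh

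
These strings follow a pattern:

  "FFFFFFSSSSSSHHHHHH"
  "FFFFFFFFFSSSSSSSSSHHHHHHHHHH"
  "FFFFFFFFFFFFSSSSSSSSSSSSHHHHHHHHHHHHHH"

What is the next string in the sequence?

FFFFFFFFFFFFFFFSSSSSSSSSSSSSSSHHHHHHHHHHHHHHHHHH

Each string has the form F^{3n} S^{3n} H^{4n-2}, where the shown terms are n = 2, 3, 4.
Setting n = 5 gives 15, 15, 18 characters in each block.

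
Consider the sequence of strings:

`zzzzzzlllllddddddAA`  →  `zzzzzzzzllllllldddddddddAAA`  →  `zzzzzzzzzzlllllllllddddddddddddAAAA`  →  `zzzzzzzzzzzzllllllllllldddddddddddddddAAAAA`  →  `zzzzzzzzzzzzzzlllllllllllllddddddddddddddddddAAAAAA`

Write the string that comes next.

zzzzzzzzzzzzzzzzllllllllllllllldddddddddddddddddddddAAAAAAA

Reading off run lengths: z runs 6, 8, 10, 12, 14; l runs 5, 7, 9, 11, 13; d runs 6, 9, 12, 15, 18; A runs 2, 3, 4, 5, 6 — each is linear in n, where the shown terms are n = 2, 3, 4, 5, 6.
For the next term, n = 7, so the run lengths are 16, 15, 21, 7.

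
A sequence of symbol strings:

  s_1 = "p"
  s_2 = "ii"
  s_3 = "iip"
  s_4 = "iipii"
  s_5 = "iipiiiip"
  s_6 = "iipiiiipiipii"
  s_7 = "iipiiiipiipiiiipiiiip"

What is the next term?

From term 3 onward, concatenate the last term with the second-to-last: ii·p = iip, iip·ii = iipii, …
Continuing: iipiiiipiipiiiipiiiip · iipiiiipiipii gives term 8.

iipiiiipiipiiiipiiiipiipiiiipiipii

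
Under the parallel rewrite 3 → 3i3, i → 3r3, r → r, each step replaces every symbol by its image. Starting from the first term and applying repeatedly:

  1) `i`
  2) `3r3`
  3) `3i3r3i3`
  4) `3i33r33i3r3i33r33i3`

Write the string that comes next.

Rewriting the 19 symbols of 3i33r33i3r3i33r33i3 one by one yields 3i3 3r3 3i3 3i3 r 3i3 3i3 3r3 3i3 r 3i3 3r3 3i3 3i3 r 3i3 3i3 3r3 3i3; concatenated:

3i33r33i33i3r3i33i33r33i3r3i33r33i33i3r3i33i33r33i3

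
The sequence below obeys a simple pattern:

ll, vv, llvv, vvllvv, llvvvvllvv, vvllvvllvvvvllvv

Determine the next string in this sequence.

llvvvvllvvvvllvvllvvvvllvv

Each term (from the third on) is the two preceding terms concatenated in order: term 3 = ll·vv = llvv.
The next term joins llvvvvllvv and vvllvvllvvvvllvv.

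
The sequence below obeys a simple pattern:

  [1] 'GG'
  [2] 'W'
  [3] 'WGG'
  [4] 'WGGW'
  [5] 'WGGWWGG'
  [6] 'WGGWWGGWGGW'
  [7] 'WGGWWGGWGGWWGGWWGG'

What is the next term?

Each term (from the third on) is the previous term followed by the one before it: term 3 = W·GG = WGG.
So term 8 is WGGWWGGWGGWWGGWWGG·WGGWWGGWGGW.

WGGWWGGWGGWWGGWWGGWGGWWGGWGGW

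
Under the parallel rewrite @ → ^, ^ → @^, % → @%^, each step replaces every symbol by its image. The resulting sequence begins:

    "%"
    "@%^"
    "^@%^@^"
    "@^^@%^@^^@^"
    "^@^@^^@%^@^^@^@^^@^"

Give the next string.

Replace each of the 19 characters of ^@^@^^@%^@^^@^@^^@^ in place — @^ ^ @^ ^ @^ @^ ^ @%^ @^ ^ @^ @^ ^ @^ ^ @^ @^ ^ @^ — and concatenate.

@^^@^^@^@^^@%^@^^@^@^^@^^@^@^^@^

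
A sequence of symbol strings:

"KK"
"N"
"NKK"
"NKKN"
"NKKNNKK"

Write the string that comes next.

NKKNNKKNKKN

This is a Fibonacci-style word recurrence s(k) = s(k−1)·s(k−2): e.g. N·KK = NKK.
The next term joins NKKNNKK and NKKN.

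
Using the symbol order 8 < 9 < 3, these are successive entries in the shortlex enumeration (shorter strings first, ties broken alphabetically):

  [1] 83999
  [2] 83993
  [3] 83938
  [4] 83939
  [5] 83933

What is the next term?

83388

Find the rightmost character of 83933 below 3, bump it to the next letter, and reset everything to its right to 8.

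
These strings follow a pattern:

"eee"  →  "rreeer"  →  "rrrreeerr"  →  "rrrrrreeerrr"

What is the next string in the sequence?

s(k+1) = rr·s(k)·r, so each term gains rr as a prefix and r as a suffix.
Applying this once more to rrrrrreeerrr:

rrrrrrrreeerrrr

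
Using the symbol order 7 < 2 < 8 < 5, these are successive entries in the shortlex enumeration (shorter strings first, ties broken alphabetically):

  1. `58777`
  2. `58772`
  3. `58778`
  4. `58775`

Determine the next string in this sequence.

58727

Treat 58775 as a base-4 numeral over the given alphabet and add one, carrying through any trailing 5's.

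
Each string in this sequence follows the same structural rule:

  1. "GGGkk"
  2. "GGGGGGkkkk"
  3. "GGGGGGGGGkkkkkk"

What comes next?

Term n consists of 3n G's, followed by 2n k's (n = 1, 2, …).
For the next term, n = 4, so the run lengths are 12, 8.

GGGGGGGGGGGGkkkkkkkk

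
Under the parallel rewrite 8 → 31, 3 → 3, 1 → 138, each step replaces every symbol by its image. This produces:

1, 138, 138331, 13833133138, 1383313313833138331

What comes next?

13833133138331383313313833133138

φ(1383313313833138331) expands symbol-by-symbol to 138 3 31 3 3 138 3 3 138 3 31 3 3 138 3 31 3 3 138; joining the 19 pieces gives the next term.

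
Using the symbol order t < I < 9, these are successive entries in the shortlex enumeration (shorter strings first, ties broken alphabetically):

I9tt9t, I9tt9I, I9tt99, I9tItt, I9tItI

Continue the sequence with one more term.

I9tIt9

The successor of I9tItI increments the rightmost position that isn't already 9 and resets every position after it to t.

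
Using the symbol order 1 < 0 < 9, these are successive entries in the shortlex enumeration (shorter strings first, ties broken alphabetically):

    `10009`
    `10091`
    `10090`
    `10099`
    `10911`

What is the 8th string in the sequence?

Continuing the enumeration 3 steps past 10911: 10911 → 10910 → 10919 → (answer).

10901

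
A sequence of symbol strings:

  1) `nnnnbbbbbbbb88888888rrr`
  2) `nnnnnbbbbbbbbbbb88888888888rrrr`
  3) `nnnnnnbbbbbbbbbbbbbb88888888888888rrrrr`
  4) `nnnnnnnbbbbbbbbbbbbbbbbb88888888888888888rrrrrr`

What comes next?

nnnnnnnnbbbbbbbbbbbbbbbbbbbb88888888888888888888rrrrrrr

Each string has the form n^{n+1} b^{3n-1} 8^{3n-1} r^{n}, where the shown terms are n = 3, 4, 5, 6.
For the next term, n = 7, so the run lengths are 8, 20, 20, 7.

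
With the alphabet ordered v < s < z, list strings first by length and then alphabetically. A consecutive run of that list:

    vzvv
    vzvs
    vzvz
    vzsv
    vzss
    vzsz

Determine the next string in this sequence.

vzzv

Treat vzsz as a base-3 numeral over the given alphabet and add one, carrying through any trailing z's.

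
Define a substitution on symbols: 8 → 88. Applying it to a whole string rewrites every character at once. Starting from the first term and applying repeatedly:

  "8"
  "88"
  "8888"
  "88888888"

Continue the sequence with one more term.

8888888888888888

Expanding 88888888: 8→88, 8→88, 8→88, 8→88, 8→88, 8→88, 8→88, 8→88. Concatenated: 88 88 88 88 88 88 88 88.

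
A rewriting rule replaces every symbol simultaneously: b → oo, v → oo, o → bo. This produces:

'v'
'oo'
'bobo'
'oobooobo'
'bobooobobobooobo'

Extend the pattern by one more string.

oobooobobobooobooobooobobobooobo

Replace each of the 16 characters of bobooobobobooobo in place — oo bo oo bo bo bo oo bo oo bo oo bo bo bo oo bo — and concatenate.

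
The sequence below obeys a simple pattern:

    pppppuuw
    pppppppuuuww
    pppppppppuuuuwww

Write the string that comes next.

pppppppppppuuuuuwwww

Term n consists of 2n+1 p's, followed by n u's, followed by n-1 w's, where the shown terms are n = 2, 3, 4.
Setting n = 5 gives 11, 5, 4 characters in each block.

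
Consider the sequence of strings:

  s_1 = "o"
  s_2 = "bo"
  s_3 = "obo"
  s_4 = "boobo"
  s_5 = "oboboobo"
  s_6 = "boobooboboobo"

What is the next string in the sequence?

obobooboboobooboboobo

From term 3 onward, concatenate the second-to-last term with the last: o·bo = obo, bo·obo = boobo, …
Continuing: oboboobo · boobooboboobo gives term 7.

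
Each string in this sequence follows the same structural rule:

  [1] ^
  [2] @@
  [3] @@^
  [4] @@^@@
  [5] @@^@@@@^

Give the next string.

Each term (from the third on) is the previous term followed by the one before it: term 3 = @@·^ = @@^.
The next term joins @@^@@@@^ and @@^@@.

@@^@@@@^@@^@@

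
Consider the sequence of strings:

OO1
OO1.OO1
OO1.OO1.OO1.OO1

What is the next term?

OO1.OO1.OO1.OO1.OO1.OO1.OO1.OO1

Each string is two copies of the previous one joined by '.'.
One more doubling of OO1.OO1.OO1.OO1 gives the answer.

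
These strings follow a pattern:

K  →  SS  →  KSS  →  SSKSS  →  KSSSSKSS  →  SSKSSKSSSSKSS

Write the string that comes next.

KSSSSKSSSSKSSKSSSSKSS

From term 3 onward, concatenate the second-to-last term with the last: K·SS = KSS, SS·KSS = SSKSS, …
Continuing: KSSSSKSS · SSKSSKSSSSKSS gives term 7.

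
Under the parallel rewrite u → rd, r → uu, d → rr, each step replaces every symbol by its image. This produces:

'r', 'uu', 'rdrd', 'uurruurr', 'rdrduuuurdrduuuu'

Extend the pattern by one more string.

Rewriting the 16 symbols of rdrduuuurdrduuuu one by one yields uu rr uu rr rd rd rd rd uu rr uu rr rd rd rd rd; concatenated:

uurruurrrdrdrdrduurruurrrdrdrdrd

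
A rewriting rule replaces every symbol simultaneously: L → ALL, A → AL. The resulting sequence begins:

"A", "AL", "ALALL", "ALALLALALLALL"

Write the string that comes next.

ALALLALALLALLALALLALALLALLALALLALL

Applying the rule to each of the 13 symbols of ALALLALALLALL gives the pieces AL ALL AL ALL ALL AL ALL AL ALL ALL AL ALL ALL, which concatenate to the answer.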